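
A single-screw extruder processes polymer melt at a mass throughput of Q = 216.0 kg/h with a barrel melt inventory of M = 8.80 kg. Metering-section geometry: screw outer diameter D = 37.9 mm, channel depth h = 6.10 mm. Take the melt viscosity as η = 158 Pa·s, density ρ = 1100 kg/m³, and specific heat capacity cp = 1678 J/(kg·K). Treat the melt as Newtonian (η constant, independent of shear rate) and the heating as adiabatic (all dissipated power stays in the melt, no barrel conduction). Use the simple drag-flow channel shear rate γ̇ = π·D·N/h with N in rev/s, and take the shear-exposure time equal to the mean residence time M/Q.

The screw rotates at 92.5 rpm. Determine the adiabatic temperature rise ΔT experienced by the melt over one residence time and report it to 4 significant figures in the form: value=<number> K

value=11.37 K

Throughput in SI: Q_s = 216.0 kg/h ÷ 3600 s/h = 0.06 kg/s
t_res = M / Q_s = 8.80 ÷ 0.06 = 146.667 s
D = 37.9 mm = 0.0379 m;  h = 6.10 mm = 0.0061 m;  N = 92.5 rpm / 60 = 1.54167 rev/s
γ̇ = π D N / h = (π)(0.0379)(1.54167) / 0.0061 = 30.0919 s⁻¹
ΔT = η·γ̇²·t_res/(ρ·cp) = [158 × 30.0919² × 146.667] / [1100 × 1678] = 11.3685 K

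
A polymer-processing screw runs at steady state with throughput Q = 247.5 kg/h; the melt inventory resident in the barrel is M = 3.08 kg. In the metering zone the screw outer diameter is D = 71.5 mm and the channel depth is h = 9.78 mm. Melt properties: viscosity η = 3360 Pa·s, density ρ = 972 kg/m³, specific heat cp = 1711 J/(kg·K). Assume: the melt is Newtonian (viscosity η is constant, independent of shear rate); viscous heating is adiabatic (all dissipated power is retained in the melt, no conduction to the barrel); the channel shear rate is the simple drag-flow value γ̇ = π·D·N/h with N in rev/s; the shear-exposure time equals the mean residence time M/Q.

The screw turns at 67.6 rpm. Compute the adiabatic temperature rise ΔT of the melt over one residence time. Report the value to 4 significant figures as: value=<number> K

value=60.61 K

Throughput in SI: Q_s = 247.5 kg/h ÷ 3600 s/h = 0.06875 kg/s
Mean residence time: t_res = M/Q_s = 3.08 kg / 0.06875 kg/s = 44.8 s
Geometry in metres: D = 71.5 mm → 0.0715 m, h = 9.78 mm → 0.00978 m; screw speed N = 67.6 rpm = 1.12667 rev/s
γ̇ = π·D·N / h = π · 0.0715 · 1.12667 / 0.00978 = 25.8769 s⁻¹
ΔT = η·γ̇²·t_res / (ρ·cp) = 3360 · (25.8769)² · 44.8 / (972 · 1711) = 60.6075 K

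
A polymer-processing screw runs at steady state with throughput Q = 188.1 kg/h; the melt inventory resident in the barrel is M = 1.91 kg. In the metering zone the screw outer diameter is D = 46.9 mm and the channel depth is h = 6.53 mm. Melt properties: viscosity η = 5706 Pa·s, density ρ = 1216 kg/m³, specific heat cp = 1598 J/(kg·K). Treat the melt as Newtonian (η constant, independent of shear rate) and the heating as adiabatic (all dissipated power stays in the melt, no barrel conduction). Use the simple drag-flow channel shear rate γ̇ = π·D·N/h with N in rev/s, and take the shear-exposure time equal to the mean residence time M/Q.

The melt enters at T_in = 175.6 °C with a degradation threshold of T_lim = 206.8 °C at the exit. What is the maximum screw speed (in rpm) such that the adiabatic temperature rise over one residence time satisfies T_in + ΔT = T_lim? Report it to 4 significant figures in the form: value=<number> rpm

value=45.34 rpm

Q_s = Q / 3600 = 188.1 / 3600 = 0.05225 kg/s
Mean residence time: t_res = M/Q_s = 1.91 kg / 0.05225 kg/s = 36.555 s
D = 46.9 mm = 0.0469 m;  h = 6.53 mm = 0.00653 m
ΔT_a = T_lim − T_in = 206.8 − 175.6 = 31.2 K
Invert ΔT = ηγ̇²t_res/(ρcp) for γ̇: γ̇_max² = ΔT_a ρ cp / (η t_res) = 31.2·1216·1598 / (5706·36.555) = 290.661 s⁻²
γ̇_max = √290.661 = 17.0488 s⁻¹
Solve γ̇ = πDN/h for N: N_max = γ̇_max·h/(π·D) = 17.0488 × 0.00653 / (π × 0.0469) = 0.755585 rev/s = 45.3351 rpm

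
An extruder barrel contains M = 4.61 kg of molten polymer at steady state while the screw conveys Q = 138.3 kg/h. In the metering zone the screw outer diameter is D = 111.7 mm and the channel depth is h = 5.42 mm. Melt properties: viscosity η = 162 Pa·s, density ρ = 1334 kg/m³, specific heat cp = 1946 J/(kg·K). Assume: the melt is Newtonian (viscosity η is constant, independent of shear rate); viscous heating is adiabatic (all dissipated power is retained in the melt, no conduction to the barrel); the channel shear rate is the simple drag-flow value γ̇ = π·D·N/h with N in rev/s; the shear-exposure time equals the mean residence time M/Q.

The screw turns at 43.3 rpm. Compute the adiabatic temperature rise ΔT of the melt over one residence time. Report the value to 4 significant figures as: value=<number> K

Throughput in SI: Q_s = 138.3 kg/h ÷ 3600 s/h = 0.0384167 kg/s
Mean residence time: t_res = M/Q_s = 4.61 kg / 0.0384167 kg/s = 120 s
Geometry in metres: D = 111.7 mm → 0.1117 m, h = 5.42 mm → 0.00542 m; screw speed N = 43.3 rpm = 0.721667 rev/s
Shear rate: γ̇ = πDN/h = π·0.1117·0.721667/0.00542 = 46.724 s⁻¹
Adiabatic rise: ΔT = η γ̇² t_res / (ρ cp) = 162·(46.724)²·120 / (1334·1946) = 16.3485 K

value=16.35 K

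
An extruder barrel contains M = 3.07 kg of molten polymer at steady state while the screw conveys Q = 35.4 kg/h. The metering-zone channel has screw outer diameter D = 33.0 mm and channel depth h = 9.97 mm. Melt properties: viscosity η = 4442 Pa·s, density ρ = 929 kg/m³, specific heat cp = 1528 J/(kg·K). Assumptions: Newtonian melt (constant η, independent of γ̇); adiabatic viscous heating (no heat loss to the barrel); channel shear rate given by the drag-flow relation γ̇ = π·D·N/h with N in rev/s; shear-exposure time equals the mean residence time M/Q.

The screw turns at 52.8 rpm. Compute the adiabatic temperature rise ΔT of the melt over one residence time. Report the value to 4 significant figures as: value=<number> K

Throughput in SI: Q_s = 35.4 kg/h ÷ 3600 s/h = 0.00983333 kg/s
t_res = M / Q_s = 3.07 ÷ 0.00983333 = 312.203 s
Convert to SI: D = 0.033 m, h = 0.00997 m, N = 52.8/60 = 0.88 rev/s
γ̇ = π·D·N / h = π · 0.033 · 0.88 / 0.00997 = 9.15064 s⁻¹
ΔT = η·γ̇²·t_res/(ρ·cp) = [4442 × 9.15064² × 312.203] / [929 × 1528] = 81.805 K

value=81.80 K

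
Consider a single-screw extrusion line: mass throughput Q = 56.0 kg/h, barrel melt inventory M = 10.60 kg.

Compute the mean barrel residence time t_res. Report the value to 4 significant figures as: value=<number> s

value=681.4 s

Convert throughput: Q = 56.0 kg/h = 56.0/3600 = 0.0155556 kg/s
t_res = M / Q_s = 10.60 / 0.0155556 = 681.429 s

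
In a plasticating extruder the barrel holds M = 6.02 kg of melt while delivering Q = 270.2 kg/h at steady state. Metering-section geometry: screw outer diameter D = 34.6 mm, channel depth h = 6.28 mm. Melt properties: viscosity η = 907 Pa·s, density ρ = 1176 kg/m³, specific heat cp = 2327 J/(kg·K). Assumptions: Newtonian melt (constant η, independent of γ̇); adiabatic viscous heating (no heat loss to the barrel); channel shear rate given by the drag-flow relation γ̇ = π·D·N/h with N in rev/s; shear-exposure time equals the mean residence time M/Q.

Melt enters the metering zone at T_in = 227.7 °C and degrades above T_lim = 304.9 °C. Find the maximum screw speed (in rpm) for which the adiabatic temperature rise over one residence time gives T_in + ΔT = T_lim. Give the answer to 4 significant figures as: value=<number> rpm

value=186.8 rpm

Convert throughput: Q = 270.2 kg/h = 270.2/3600 = 0.0750556 kg/s
t_res = M / Q_s = 6.02 ÷ 0.0750556 = 80.2073 s
Convert to metres: D = 0.0346 m, h = 0.00628 m
ΔT_a = T_lim − T_in = 304.9 °C − 227.7 °C = 77.2 K
γ̇_max² = ΔT_a·ρ·cp / (η·t_res) = [77.2 × 1176 × 2327] / [907 × 80.2073] = 2904.02 s⁻²
Take the square root: γ̇_max = √(2904.02) = 53.889 s⁻¹
N_max = γ̇_max h / (πD) = 53.889·0.00628/(π·0.0346) = 3.11339 rev/s → ×60 = 186.803 rpm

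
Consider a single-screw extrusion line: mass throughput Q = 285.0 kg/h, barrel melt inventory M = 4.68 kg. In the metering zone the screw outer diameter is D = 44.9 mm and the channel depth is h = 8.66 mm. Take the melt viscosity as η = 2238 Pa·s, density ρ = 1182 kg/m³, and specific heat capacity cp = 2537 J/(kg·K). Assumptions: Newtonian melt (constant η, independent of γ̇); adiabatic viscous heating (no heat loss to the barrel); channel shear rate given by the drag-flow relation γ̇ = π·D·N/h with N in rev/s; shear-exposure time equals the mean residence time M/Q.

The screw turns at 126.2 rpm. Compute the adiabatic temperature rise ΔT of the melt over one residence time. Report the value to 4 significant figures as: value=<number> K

Q_s = Q / 3600 = 285.0 / 3600 = 0.0791667 kg/s
t_res = M / Q_s = 4.68 / 0.0791667 = 59.1158 s
Geometry in metres: D = 44.9 mm → 0.0449 m, h = 8.66 mm → 0.00866 m; screw speed N = 126.2 rpm = 2.10333 rev/s
Shear rate: γ̇ = πDN/h = π·0.0449·2.10333/0.00866 = 34.2599 s⁻¹
Adiabatic rise: ΔT = η γ̇² t_res / (ρ cp) = 2238·(34.2599)²·59.1158 / (1182·2537) = 51.7843 K

value=51.78 K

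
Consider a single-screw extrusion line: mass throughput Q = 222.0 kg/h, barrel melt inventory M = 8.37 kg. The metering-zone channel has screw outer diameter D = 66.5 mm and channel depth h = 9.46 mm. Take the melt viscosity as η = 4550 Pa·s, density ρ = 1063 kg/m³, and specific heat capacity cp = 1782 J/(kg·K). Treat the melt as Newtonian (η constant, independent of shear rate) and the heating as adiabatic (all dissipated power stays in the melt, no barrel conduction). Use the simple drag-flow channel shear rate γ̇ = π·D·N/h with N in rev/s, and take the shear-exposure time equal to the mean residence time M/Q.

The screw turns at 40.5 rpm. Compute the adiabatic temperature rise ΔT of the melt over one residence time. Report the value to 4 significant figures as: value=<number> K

Q_s = Q / 3600 = 222.0 / 3600 = 0.0616667 kg/s
Mean residence time: t_res = M/Q_s = 8.37 kg / 0.0616667 kg/s = 135.73 s
Convert to SI: D = 0.0665 m, h = 0.00946 m, N = 40.5/60 = 0.675 rev/s
Shear rate: γ̇ = πDN/h = π·0.0665·0.675/0.00946 = 14.9068 s⁻¹
ΔT = η·γ̇²·t_res/(ρ·cp) = [4550 × 14.9068² × 135.73] / [1063 × 1782] = 72.4459 K

value=72.45 K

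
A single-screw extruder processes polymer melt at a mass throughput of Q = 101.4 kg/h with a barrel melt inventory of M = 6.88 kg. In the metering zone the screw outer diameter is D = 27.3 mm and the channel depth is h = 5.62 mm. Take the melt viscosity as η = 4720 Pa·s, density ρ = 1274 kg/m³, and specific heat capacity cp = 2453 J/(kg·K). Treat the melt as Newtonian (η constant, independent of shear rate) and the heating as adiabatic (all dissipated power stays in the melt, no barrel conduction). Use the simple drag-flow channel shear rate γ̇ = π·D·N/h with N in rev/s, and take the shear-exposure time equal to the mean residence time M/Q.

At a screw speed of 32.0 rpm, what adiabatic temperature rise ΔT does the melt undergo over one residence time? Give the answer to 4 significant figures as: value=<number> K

value=24.44 K

Throughput in SI: Q_s = 101.4 kg/h ÷ 3600 s/h = 0.0281667 kg/s
t_res = M / Q_s = 6.88 ÷ 0.0281667 = 244.26 s
D = 27.3 mm = 0.0273 m;  h = 5.62 mm = 0.00562 m;  N = 32.0 rpm / 60 = 0.533333 rev/s
γ̇ = π·D·N / h = π · 0.0273 · 0.533333 / 0.00562 = 8.13907 s⁻¹
ΔT = η·γ̇²·t_res / (ρ·cp) = 4720 · (8.13907)² · 244.26 / (1274 · 2453) = 24.4387 K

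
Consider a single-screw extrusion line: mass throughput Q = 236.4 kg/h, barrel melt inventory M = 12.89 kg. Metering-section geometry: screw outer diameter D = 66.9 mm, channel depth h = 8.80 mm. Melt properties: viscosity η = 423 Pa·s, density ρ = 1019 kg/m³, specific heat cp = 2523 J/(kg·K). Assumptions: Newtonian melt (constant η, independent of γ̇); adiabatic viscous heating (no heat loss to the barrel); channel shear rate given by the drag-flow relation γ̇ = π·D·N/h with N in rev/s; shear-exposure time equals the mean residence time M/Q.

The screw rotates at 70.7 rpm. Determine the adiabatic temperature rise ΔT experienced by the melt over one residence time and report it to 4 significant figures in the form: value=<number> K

value=25.58 K

Q_s = Q / 3600 = 236.4 / 3600 = 0.0656667 kg/s
t_res = M / Q_s = 12.89 ÷ 0.0656667 = 196.294 s
Convert to SI: D = 0.0669 m, h = 0.0088 m, N = 70.7/60 = 1.17833 rev/s
Shear rate: γ̇ = πDN/h = π·0.0669·1.17833/0.0088 = 28.1424 s⁻¹
Adiabatic rise: ΔT = η γ̇² t_res / (ρ cp) = 423·(28.1424)²·196.294 / (1019·2523) = 25.5788 K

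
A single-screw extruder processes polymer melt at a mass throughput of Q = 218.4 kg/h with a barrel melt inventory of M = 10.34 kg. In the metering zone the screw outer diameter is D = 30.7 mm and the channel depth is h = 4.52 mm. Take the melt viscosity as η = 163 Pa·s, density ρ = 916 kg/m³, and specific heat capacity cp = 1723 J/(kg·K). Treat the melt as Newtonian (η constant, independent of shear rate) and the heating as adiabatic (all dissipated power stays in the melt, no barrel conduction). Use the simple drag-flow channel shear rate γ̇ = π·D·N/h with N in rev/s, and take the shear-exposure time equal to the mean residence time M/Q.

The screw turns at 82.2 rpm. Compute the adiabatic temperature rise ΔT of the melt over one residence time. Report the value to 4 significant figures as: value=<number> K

Convert throughput: Q = 218.4 kg/h = 218.4/3600 = 0.0606667 kg/s
t_res = M / Q_s = 10.34 / 0.0606667 = 170.44 s
D = 30.7 mm = 0.0307 m;  h = 4.52 mm = 0.00452 m;  N = 82.2 rpm / 60 = 1.37 rev/s
γ̇ = π D N / h = (π)(0.0307)(1.37) / 0.00452 = 29.2328 s⁻¹
Adiabatic rise: ΔT = η γ̇² t_res / (ρ cp) = 163·(29.2328)²·170.44 / (916·1723) = 15.0424 K

value=15.04 K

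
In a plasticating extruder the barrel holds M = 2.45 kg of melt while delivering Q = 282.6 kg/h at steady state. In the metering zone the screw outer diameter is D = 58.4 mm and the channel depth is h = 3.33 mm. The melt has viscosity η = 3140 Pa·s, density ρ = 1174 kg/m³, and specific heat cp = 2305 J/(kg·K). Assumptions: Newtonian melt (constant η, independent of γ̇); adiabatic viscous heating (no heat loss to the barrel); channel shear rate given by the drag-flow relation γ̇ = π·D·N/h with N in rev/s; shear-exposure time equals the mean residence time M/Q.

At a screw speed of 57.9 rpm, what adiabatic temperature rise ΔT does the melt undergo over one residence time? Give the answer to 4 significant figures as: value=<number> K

Convert throughput: Q = 282.6 kg/h = 282.6/3600 = 0.0785 kg/s
Mean residence time: t_res = M/Q_s = 2.45 kg / 0.0785 kg/s = 31.2102 s
D = 58.4 mm = 0.0584 m;  h = 3.33 mm = 0.00333 m;  N = 57.9 rpm / 60 = 0.965 rev/s
γ̇ = π·D·N / h = π · 0.0584 · 0.965 / 0.00333 = 53.1674 s⁻¹
ΔT = η·γ̇²·t_res / (ρ·cp) = 3140 · (53.1674)² · 31.2102 / (1174 · 2305) = 102.371 K

value=102.4 K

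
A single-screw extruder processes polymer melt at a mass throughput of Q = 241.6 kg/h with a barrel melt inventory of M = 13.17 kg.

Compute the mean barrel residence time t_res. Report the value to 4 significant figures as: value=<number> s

Throughput in SI: Q_s = 241.6 kg/h ÷ 3600 s/h = 0.0671111 kg/s
t_res = M / Q_s = 13.17 ÷ 0.0671111 = 196.242 s

value=196.2 s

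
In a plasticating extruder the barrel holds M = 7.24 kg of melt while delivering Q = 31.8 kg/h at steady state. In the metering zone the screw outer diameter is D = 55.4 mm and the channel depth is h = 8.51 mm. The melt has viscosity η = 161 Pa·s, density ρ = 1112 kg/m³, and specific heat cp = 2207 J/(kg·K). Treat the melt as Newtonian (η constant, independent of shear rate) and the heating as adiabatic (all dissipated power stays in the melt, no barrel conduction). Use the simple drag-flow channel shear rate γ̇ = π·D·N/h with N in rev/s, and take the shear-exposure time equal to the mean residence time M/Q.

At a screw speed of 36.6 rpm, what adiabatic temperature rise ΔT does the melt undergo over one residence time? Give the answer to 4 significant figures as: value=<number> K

value=8.369 K

Q_s = Q / 3600 = 31.8 / 3600 = 0.00883333 kg/s
t_res = M / Q_s = 7.24 / 0.00883333 = 819.623 s
Convert to SI: D = 0.0554 m, h = 0.00851 m, N = 36.6/60 = 0.61 rev/s
γ̇ = π·D·N / h = π · 0.0554 · 0.61 / 0.00851 = 12.4756 s⁻¹
ΔT = η·γ̇²·t_res / (ρ·cp) = 161 · (12.4756)² · 819.623 / (1112 · 2207) = 8.36859 K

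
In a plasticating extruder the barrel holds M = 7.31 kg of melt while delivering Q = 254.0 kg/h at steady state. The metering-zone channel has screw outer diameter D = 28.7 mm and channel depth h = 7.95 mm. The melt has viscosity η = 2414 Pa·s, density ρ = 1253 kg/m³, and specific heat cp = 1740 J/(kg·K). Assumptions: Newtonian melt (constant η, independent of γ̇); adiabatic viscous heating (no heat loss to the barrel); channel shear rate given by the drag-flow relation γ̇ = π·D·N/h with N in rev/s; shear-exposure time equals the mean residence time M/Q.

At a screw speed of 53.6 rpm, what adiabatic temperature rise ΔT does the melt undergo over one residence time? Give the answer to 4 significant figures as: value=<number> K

Convert throughput: Q = 254.0 kg/h = 254.0/3600 = 0.0705556 kg/s
t_res = M / Q_s = 7.31 ÷ 0.0705556 = 103.606 s
Convert to SI: D = 0.0287 m, h = 0.00795 m, N = 53.6/60 = 0.893333 rev/s
Shear rate: γ̇ = πDN/h = π·0.0287·0.893333/0.00795 = 10.1316 s⁻¹
ΔT = η·γ̇²·t_res/(ρ·cp) = [2414 × 10.1316² × 103.606] / [1253 × 1740] = 11.7755 K

value=11.78 K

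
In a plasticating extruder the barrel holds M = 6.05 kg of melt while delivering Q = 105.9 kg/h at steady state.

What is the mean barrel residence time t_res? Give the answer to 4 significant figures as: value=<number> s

value=205.7 s

Q_s = Q / 3600 = 105.9 / 3600 = 0.0294167 kg/s
t_res = M / Q_s = 6.05 / 0.0294167 = 205.666 s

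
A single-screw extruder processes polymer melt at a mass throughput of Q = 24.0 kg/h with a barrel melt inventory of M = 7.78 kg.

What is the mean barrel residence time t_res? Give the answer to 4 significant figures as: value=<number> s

Convert throughput: Q = 24.0 kg/h = 24.0/3600 = 0.00666667 kg/s
t_res = M / Q_s = 7.78 / 0.00666667 = 1167 s

value=1167. s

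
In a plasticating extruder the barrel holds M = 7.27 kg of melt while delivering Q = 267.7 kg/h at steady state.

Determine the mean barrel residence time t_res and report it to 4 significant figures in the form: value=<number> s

value=97.77 s

Q_s = Q / 3600 = 267.7 / 3600 = 0.0743611 kg/s
t_res = M / Q_s = 7.27 ÷ 0.0743611 = 97.7662 s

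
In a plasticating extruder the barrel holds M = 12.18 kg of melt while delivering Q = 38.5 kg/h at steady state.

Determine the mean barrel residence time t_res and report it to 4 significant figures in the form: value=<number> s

Convert throughput: Q = 38.5 kg/h = 38.5/3600 = 0.0106944 kg/s
Mean residence time: t_res = M/Q_s = 12.18 kg / 0.0106944 kg/s = 1138.91 s

value=1139. s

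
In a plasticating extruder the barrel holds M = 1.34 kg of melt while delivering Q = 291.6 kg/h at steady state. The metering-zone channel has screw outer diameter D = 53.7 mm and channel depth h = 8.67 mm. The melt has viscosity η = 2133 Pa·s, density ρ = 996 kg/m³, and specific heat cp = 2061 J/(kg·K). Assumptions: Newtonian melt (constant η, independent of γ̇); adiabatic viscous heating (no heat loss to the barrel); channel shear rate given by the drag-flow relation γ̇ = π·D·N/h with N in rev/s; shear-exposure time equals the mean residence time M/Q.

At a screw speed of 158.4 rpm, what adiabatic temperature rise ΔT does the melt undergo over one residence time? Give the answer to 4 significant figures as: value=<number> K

value=45.36 K

Throughput in SI: Q_s = 291.6 kg/h ÷ 3600 s/h = 0.081 kg/s
t_res = M / Q_s = 1.34 ÷ 0.081 = 16.5432 s
Convert to SI: D = 0.0537 m, h = 0.00867 m, N = 158.4/60 = 2.64 rev/s
Shear rate: γ̇ = πDN/h = π·0.0537·2.64/0.00867 = 51.3699 s⁻¹
Adiabatic rise: ΔT = η γ̇² t_res / (ρ cp) = 2133·(51.3699)²·16.5432 / (996·2061) = 45.3619 K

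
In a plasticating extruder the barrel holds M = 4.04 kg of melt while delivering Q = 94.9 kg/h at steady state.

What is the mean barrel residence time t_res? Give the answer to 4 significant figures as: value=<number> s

value=153.3 s

Convert throughput: Q = 94.9 kg/h = 94.9/3600 = 0.0263611 kg/s
t_res = M / Q_s = 4.04 / 0.0263611 = 153.256 s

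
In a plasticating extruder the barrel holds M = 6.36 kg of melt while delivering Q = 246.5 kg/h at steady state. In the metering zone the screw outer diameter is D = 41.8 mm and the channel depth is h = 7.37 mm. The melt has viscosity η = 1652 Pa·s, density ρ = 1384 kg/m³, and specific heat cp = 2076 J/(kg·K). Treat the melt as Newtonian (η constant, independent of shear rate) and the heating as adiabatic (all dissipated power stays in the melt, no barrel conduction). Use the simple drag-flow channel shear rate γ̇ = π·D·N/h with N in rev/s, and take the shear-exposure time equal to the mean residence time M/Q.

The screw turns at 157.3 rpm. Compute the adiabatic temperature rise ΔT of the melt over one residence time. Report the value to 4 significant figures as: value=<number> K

value=116.5 K

Throughput in SI: Q_s = 246.5 kg/h ÷ 3600 s/h = 0.0684722 kg/s
t_res = M / Q_s = 6.36 ÷ 0.0684722 = 92.8844 s
Geometry in metres: D = 41.8 mm → 0.0418 m, h = 7.37 mm → 0.00737 m; screw speed N = 157.3 rpm = 2.62167 rev/s
Shear rate: γ̇ = πDN/h = π·0.0418·2.62167/0.00737 = 46.7128 s⁻¹
ΔT = η·γ̇²·t_res / (ρ·cp) = 1652 · (46.7128)² · 92.8844 / (1384 · 2076) = 116.536 K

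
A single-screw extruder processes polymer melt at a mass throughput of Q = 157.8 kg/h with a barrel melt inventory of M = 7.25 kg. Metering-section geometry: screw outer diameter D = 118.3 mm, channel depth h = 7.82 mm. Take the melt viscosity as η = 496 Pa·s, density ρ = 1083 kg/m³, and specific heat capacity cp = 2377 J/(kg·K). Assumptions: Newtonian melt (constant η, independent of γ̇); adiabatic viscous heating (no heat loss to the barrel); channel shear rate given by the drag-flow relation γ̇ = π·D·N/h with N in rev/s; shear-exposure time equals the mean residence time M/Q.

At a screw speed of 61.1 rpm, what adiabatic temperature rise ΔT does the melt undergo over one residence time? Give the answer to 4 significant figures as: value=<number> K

Q_s = Q / 3600 = 157.8 / 3600 = 0.0438333 kg/s
t_res = M / Q_s = 7.25 ÷ 0.0438333 = 165.399 s
D = 118.3 mm = 0.1183 m;  h = 7.82 mm = 0.00782 m;  N = 61.1 rpm / 60 = 1.01833 rev/s
γ̇ = π D N / h = (π)(0.1183)(1.01833) / 0.00782 = 48.3969 s⁻¹
ΔT = η·γ̇²·t_res/(ρ·cp) = [496 × 48.3969² × 165.399] / [1083 × 2377] = 74.6437 K

value=74.64 K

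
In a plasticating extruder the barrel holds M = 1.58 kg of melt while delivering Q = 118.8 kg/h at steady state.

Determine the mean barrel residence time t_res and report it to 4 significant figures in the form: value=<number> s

Convert throughput: Q = 118.8 kg/h = 118.8/3600 = 0.033 kg/s
Mean residence time: t_res = M/Q_s = 1.58 kg / 0.033 kg/s = 47.8788 s

value=47.88 s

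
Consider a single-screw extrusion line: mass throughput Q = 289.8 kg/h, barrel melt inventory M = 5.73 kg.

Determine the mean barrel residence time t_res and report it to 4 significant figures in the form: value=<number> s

value=71.18 s

Convert throughput: Q = 289.8 kg/h = 289.8/3600 = 0.0805 kg/s
t_res = M / Q_s = 5.73 ÷ 0.0805 = 71.1801 s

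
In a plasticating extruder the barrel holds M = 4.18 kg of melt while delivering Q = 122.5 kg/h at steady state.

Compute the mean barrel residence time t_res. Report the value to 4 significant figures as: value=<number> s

value=122.8 s

Convert throughput: Q = 122.5 kg/h = 122.5/3600 = 0.0340278 kg/s
Mean residence time: t_res = M/Q_s = 4.18 kg / 0.0340278 kg/s = 122.841 s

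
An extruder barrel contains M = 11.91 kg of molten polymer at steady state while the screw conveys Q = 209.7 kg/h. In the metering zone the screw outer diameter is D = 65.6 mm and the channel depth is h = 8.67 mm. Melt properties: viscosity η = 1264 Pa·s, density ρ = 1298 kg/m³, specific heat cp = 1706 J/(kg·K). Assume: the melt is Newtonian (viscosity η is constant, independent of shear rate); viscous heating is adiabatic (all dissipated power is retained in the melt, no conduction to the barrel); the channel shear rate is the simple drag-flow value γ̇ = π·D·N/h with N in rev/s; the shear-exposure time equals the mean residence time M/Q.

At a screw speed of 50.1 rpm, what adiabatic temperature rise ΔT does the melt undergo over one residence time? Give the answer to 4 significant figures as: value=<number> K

Q_s = Q / 3600 = 209.7 / 3600 = 0.05825 kg/s
t_res = M / Q_s = 11.91 ÷ 0.05825 = 204.464 s
Convert to SI: D = 0.0656 m, h = 0.00867 m, N = 50.1/60 = 0.835 rev/s
γ̇ = π D N / h = (π)(0.0656)(0.835) / 0.00867 = 19.8482 s⁻¹
ΔT = η·γ̇²·t_res / (ρ·cp) = 1264 · (19.8482)² · 204.464 / (1298 · 1706) = 45.9781 K

value=45.98 K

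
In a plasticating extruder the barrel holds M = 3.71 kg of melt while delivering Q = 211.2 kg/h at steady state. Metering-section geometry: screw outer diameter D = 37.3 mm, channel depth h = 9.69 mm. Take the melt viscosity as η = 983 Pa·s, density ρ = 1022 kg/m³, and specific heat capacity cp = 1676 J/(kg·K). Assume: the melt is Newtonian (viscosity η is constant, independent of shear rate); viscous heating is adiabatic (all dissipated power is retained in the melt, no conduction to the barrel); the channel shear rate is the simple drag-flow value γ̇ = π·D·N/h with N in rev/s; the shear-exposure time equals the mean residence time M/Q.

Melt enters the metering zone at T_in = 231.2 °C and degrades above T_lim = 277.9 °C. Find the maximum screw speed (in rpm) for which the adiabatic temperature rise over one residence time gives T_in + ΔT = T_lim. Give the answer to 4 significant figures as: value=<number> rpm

value=178.0 rpm

Convert throughput: Q = 211.2 kg/h = 211.2/3600 = 0.0586667 kg/s
Mean residence time: t_res = M/Q_s = 3.71 kg / 0.0586667 kg/s = 63.2386 s
Convert to metres: D = 0.0373 m, h = 0.00969 m
Allowable rise: ΔT_a = T_lim − T_in = 277.9 − 231.2 = 46.7 K
γ̇_max² = ΔT_a·ρ·cp / (η·t_res) = [46.7 × 1022 × 1676] / [983 × 63.2386] = 1286.78 s⁻²
γ̇_max = √1286.78 = 35.8718 s⁻¹
N_max = γ̇_max h / (πD) = 35.8718·0.00969/(π·0.0373) = 2.96632 rev/s → ×60 = 177.979 rpm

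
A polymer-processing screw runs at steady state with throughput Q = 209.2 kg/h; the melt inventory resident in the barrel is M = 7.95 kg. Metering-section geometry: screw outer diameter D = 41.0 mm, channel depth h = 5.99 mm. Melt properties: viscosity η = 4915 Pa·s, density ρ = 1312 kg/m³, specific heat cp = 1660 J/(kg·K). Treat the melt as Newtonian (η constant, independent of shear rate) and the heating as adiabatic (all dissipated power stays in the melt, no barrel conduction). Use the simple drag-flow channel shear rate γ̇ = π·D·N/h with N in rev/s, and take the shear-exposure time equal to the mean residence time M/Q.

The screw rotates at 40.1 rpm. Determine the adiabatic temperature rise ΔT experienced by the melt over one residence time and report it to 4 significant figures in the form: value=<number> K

value=63.77 K

Q_s = Q / 3600 = 209.2 / 3600 = 0.0581111 kg/s
Mean residence time: t_res = M/Q_s = 7.95 kg / 0.0581111 kg/s = 136.807 s
Convert to SI: D = 0.041 m, h = 0.00599 m, N = 40.1/60 = 0.668333 rev/s
Shear rate: γ̇ = πDN/h = π·0.041·0.668333/0.00599 = 14.3714 s⁻¹
ΔT = η·γ̇²·t_res / (ρ·cp) = 4915 · (14.3714)² · 136.807 / (1312 · 1660) = 63.7661 K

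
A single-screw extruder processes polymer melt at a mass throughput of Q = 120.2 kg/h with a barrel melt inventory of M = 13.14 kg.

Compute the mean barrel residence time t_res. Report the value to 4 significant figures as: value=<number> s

Throughput in SI: Q_s = 120.2 kg/h ÷ 3600 s/h = 0.0333889 kg/s
t_res = M / Q_s = 13.14 ÷ 0.0333889 = 393.544 s

value=393.5 s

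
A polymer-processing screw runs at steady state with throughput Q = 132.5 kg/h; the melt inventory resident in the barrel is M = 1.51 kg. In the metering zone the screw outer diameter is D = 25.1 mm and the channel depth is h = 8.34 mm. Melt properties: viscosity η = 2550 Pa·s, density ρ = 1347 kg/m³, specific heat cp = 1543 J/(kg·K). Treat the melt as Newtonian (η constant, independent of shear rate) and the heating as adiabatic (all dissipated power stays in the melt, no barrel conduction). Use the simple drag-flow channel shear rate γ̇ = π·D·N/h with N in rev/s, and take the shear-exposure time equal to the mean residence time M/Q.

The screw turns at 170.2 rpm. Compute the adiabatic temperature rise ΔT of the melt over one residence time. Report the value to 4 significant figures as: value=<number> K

value=36.21 K

Convert throughput: Q = 132.5 kg/h = 132.5/3600 = 0.0368056 kg/s
Mean residence time: t_res = M/Q_s = 1.51 kg / 0.0368056 kg/s = 41.0264 s
Geometry in metres: D = 25.1 mm → 0.0251 m, h = 8.34 mm → 0.00834 m; screw speed N = 170.2 rpm = 2.83667 rev/s
Shear rate: γ̇ = πDN/h = π·0.0251·2.83667/0.00834 = 26.8204 s⁻¹
ΔT = η·γ̇²·t_res / (ρ·cp) = 2550 · (26.8204)² · 41.0264 / (1347 · 1543) = 36.2078 K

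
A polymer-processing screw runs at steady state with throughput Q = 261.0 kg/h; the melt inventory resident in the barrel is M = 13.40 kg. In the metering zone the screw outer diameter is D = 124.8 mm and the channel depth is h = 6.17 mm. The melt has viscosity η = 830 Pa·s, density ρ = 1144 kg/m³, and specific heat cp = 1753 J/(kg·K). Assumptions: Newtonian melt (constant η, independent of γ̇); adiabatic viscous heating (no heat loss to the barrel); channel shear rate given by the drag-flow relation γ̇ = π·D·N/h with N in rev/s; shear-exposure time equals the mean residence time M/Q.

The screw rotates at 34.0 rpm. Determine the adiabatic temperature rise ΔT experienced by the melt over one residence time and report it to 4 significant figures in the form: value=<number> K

value=99.19 K

Throughput in SI: Q_s = 261.0 kg/h ÷ 3600 s/h = 0.0725 kg/s
Mean residence time: t_res = M/Q_s = 13.40 kg / 0.0725 kg/s = 184.828 s
Geometry in metres: D = 124.8 mm → 0.1248 m, h = 6.17 mm → 0.00617 m; screw speed N = 34.0 rpm = 0.566667 rev/s
Shear rate: γ̇ = πDN/h = π·0.1248·0.566667/0.00617 = 36.0087 s⁻¹
ΔT = η·γ̇²·t_res / (ρ·cp) = 830 · (36.0087)² · 184.828 / (1144 · 1753) = 99.1861 K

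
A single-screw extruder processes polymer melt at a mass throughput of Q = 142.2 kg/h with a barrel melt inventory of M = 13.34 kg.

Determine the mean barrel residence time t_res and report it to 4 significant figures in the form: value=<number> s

Q_s = Q / 3600 = 142.2 / 3600 = 0.0395 kg/s
Mean residence time: t_res = M/Q_s = 13.34 kg / 0.0395 kg/s = 337.722 s

value=337.7 s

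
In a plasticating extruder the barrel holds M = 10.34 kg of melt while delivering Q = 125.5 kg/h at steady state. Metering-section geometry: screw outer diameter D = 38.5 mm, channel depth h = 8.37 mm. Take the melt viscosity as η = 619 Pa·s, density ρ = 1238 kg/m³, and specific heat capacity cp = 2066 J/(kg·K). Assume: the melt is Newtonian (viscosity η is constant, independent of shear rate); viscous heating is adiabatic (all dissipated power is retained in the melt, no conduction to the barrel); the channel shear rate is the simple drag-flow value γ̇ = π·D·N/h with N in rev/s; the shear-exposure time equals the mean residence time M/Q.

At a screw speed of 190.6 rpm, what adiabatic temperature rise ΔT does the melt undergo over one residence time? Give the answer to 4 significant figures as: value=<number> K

Q_s = Q / 3600 = 125.5 / 3600 = 0.0348611 kg/s
t_res = M / Q_s = 10.34 / 0.0348611 = 296.606 s
Geometry in metres: D = 38.5 mm → 0.0385 m, h = 8.37 mm → 0.00837 m; screw speed N = 190.6 rpm = 3.17667 rev/s
γ̇ = π D N / h = (π)(0.0385)(3.17667) / 0.00837 = 45.9047 s⁻¹
ΔT = η·γ̇²·t_res/(ρ·cp) = [619 × 45.9047² × 296.606] / [1238 × 2066] = 151.263 K

value=151.3 K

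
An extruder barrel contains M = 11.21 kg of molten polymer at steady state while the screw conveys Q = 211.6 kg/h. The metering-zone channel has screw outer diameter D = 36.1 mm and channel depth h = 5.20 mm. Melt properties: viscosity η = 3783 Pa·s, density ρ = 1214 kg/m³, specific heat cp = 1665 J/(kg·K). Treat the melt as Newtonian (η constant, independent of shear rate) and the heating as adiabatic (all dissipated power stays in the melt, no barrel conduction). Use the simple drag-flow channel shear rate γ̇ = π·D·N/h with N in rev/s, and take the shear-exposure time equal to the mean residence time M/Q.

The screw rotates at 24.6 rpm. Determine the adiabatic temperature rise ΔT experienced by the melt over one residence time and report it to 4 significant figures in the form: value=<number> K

value=28.54 K

Convert throughput: Q = 211.6 kg/h = 211.6/3600 = 0.0587778 kg/s
t_res = M / Q_s = 11.21 ÷ 0.0587778 = 190.718 s
Geometry in metres: D = 36.1 mm → 0.0361 m, h = 5.20 mm → 0.0052 m; screw speed N = 24.6 rpm = 0.41 rev/s
γ̇ = π D N / h = (π)(0.0361)(0.41) / 0.0052 = 8.94206 s⁻¹
Adiabatic rise: ΔT = η γ̇² t_res / (ρ cp) = 3783·(8.94206)²·190.718 / (1214·1665) = 28.5411 K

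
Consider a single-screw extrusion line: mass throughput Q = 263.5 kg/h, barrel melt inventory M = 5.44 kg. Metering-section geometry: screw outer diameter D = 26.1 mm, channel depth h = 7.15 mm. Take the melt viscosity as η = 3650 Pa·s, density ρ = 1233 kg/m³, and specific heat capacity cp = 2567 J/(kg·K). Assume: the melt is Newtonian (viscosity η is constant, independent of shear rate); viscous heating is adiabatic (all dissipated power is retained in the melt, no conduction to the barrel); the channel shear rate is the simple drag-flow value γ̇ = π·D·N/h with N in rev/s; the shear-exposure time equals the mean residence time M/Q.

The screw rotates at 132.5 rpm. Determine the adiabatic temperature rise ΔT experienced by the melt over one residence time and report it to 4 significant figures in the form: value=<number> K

value=54.97 K

Convert throughput: Q = 263.5 kg/h = 263.5/3600 = 0.0731944 kg/s
t_res = M / Q_s = 5.44 / 0.0731944 = 74.3226 s
Convert to SI: D = 0.0261 m, h = 0.00715 m, N = 132.5/60 = 2.20833 rev/s
γ̇ = π D N / h = (π)(0.0261)(2.20833) / 0.00715 = 25.325 s⁻¹
ΔT = η·γ̇²·t_res / (ρ·cp) = 3650 · (25.325)² · 74.3226 / (1233 · 2567) = 54.9696 K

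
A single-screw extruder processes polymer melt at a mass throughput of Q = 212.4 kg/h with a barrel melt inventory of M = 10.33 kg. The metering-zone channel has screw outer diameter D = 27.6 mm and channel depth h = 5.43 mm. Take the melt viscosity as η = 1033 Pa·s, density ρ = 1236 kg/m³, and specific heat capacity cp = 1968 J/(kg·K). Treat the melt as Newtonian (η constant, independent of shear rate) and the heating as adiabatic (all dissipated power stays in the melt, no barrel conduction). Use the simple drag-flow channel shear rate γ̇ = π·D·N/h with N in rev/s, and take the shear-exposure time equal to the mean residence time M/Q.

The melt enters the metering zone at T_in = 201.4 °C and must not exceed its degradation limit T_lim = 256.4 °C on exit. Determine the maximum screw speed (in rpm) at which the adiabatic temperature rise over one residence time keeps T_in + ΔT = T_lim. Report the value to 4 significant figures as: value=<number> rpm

value=102.2 rpm

Throughput in SI: Q_s = 212.4 kg/h ÷ 3600 s/h = 0.059 kg/s
Mean residence time: t_res = M/Q_s = 10.33 kg / 0.059 kg/s = 175.085 s
D = 27.6 mm = 0.0276 m;  h = 5.43 mm = 0.00543 m
Allowable rise: ΔT_a = T_lim − T_in = 256.4 − 201.4 = 55 K
γ̇_max² = ΔT_a·ρ·cp/(η·t_res) = 55·1236·1968/(1033·175.085) = 739.703 s⁻²
γ̇_max = sqrt(739.703) = 27.1975 s⁻¹
N_max = γ̇_max h / (πD) = 27.1975·0.00543/(π·0.0276) = 1.70322 rev/s → ×60 = 102.193 rpm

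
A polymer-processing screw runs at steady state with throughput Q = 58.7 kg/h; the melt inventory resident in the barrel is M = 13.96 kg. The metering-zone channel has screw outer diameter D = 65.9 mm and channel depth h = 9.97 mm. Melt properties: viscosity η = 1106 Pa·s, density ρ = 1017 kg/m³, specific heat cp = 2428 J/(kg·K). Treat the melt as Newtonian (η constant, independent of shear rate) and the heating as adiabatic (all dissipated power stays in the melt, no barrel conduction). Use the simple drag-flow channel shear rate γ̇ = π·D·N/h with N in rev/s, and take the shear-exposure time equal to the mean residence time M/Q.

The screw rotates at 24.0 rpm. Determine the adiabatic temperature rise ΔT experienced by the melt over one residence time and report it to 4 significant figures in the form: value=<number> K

value=26.46 K

Convert throughput: Q = 58.7 kg/h = 58.7/3600 = 0.0163056 kg/s
Mean residence time: t_res = M/Q_s = 13.96 kg / 0.0163056 kg/s = 856.15 s
D = 65.9 mm = 0.0659 m;  h = 9.97 mm = 0.00997 m;  N = 24.0 rpm / 60 = 0.4 rev/s
Shear rate: γ̇ = πDN/h = π·0.0659·0.4/0.00997 = 8.30616 s⁻¹
Adiabatic rise: ΔT = η γ̇² t_res / (ρ cp) = 1106·(8.30616)²·856.15 / (1017·2428) = 26.4567 K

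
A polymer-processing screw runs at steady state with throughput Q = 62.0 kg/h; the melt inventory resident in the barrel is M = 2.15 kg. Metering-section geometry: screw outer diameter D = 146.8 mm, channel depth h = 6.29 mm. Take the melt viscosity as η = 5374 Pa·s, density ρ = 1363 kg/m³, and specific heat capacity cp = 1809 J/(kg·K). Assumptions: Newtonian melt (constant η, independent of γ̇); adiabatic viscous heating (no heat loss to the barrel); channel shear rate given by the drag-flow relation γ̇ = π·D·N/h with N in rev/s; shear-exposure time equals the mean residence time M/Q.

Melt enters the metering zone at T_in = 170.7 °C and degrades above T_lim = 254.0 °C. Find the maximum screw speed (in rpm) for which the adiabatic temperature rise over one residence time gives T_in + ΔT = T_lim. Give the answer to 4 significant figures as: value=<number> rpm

value=14.32 rpm

Throughput in SI: Q_s = 62.0 kg/h ÷ 3600 s/h = 0.0172222 kg/s
Mean residence time: t_res = M/Q_s = 2.15 kg / 0.0172222 kg/s = 124.839 s
Convert to metres: D = 0.1468 m, h = 0.00629 m
Allowable rise: ΔT_a = T_lim − T_in = 254.0 − 170.7 = 83.3 K
γ̇_max² = ΔT_a·ρ·cp/(η·t_res) = 83.3·1363·1809/(5374·124.839) = 306.149 s⁻²
Take the square root: γ̇_max = √(306.149) = 17.4971 s⁻¹
N_max = γ̇_max·h / (π·D) = 17.4971 · 0.00629 / (π · 0.1468) = 0.238639 rev/s = 14.3183 rpm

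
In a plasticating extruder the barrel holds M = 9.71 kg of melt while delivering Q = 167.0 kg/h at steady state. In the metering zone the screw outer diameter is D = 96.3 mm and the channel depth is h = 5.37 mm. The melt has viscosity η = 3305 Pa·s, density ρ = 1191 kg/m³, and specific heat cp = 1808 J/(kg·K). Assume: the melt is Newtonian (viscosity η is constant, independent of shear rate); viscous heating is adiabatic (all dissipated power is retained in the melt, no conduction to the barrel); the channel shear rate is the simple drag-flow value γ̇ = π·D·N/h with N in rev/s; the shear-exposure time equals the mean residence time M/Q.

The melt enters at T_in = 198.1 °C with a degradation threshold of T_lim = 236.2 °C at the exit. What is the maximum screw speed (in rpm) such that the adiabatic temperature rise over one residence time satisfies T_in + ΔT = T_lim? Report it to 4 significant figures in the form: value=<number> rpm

value=11.60 rpm

Q_s = Q / 3600 = 167.0 / 3600 = 0.0463889 kg/s
Mean residence time: t_res = M/Q_s = 9.71 kg / 0.0463889 kg/s = 209.317 s
D = 96.3 mm = 0.0963 m;  h = 5.37 mm = 0.00537 m
ΔT_a = T_lim − T_in = 236.2 − 198.1 = 38.1 K
γ̇_max² = ΔT_a·ρ·cp / (η·t_res) = [38.1 × 1191 × 1808] / [3305 × 209.317] = 118.593 s⁻²
Take the square root: γ̇_max = √(118.593) = 10.89 s⁻¹
N_max = γ̇_max·h / (π·D) = 10.89 · 0.00537 / (π · 0.0963) = 0.193298 rev/s = 11.5979 rpm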